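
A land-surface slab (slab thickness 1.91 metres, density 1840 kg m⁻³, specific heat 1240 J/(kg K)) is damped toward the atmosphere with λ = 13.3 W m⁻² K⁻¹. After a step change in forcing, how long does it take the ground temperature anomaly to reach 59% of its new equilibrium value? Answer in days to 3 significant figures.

3.38 days

Areal heat capacity C = ρ c_p D = 1840 × 1240 × 1.91 = 4.36×10^6 J/(m²·K).
τ = C / λ = 4.36×10^6 / 13.3 = 3.28×10^5 s.
Fraction reached: 1 − e^(−t/τ) = 0.59 ⇒ t = −τ ln(1 − 0.59) = τ × 0.892.
t = 2.92×10^5 s = 3.38 days.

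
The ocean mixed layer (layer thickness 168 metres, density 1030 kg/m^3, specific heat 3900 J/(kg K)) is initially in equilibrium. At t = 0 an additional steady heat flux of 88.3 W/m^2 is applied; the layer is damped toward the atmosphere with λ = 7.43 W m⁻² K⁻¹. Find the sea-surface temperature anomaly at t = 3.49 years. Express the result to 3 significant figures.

8.35 K

Areal heat capacity C = ρ c_p D = 1030 × 3900 × 168 = 6.75×10^8 J/(m²·K).
τ = C / λ = 6.75×10^8 / 7.43 = 9.08×10^7 s.
Equilibrium anomaly ΔT_eq = F / λ = 88.3 / 7.43 = 11.9 K.
t = 3.49 years = 1.10×10^8 s, so t/τ = 1.21.
ΔT(t) = ΔT_eq (1 − e^(−t/τ)) = 11.9 × (1 − e^−1.21) = 8.35 K.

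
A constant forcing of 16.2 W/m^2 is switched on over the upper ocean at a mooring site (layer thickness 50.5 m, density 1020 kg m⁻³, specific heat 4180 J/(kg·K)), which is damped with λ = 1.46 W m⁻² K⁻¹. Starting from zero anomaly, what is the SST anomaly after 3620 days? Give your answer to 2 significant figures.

9.8 K

Areal heat capacity C = ρ c_p D = 1020 × 4180 × 50.5 = 2.15×10^8 J/(m^2 K).
τ = C / λ = 2.15×10^8 / 1.46 = 1.47×10^8 s.
Equilibrium anomaly ΔT_eq = F / λ = 16.2 / 1.46 = 11.1 K.
t = 3620 days = 3.13×10^8 s, so t/τ = 2.12.
ΔT(t) = ΔT_eq (1 − e^(−t/τ)) = 11.1 × (1 − e^−2.12) = 9.77 K.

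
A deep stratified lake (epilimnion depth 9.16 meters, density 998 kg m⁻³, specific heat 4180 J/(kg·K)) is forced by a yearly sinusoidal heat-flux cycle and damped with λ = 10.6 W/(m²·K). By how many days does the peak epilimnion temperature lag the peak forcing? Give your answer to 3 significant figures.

Areal heat capacity C = ρ c_p D = 998 × 4180 × 9.16 = 3.82×10^7 J m⁻² K⁻¹.
ω = 2π / 3.15×10^7 s = 1.99×10^-7 s⁻¹.
Phase lag φ = arctan(Cω/λ) = arctan(7.61/10.6) = 0.623 rad.
Time lag = φ / ω = 0.623 / 1.99×10^-7 = 3.13×10^6 s = 36.2 days.

36.2 days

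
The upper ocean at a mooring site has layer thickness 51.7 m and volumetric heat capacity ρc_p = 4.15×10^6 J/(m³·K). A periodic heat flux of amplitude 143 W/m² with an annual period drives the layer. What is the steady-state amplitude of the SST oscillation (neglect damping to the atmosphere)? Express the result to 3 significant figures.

3.35 K

Areal heat capacity C = ρc_p × D = 4.15×10^6 × 51.7 = 2.15×10^8 J m⁻² K⁻¹.
Angular frequency ω = 2π / T = 2π / 3.15×10^7 s = 1.99×10^-7 s⁻¹.
Cω = 2.15×10^8 × 1.99×10^-7 = 42.7 W/(m²·K).
Amplitude A = F₀ / (Cω) = 143 / 42.7 = 3.35 K.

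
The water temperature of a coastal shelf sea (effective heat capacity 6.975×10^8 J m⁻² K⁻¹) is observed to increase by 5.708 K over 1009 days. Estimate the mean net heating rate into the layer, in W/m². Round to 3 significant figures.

45.7

Areal heat capacity C = 6.975×10^8 J m⁻² K⁻¹ (given).
Required heat per unit area: Q = C ΔT = 6.98×10^8 × 5.708 = 3.98×10^9 J/m².
Flux F = Q / Δt = 3.98×10^9 / 8.72×10^7 s = 45.7 W/m².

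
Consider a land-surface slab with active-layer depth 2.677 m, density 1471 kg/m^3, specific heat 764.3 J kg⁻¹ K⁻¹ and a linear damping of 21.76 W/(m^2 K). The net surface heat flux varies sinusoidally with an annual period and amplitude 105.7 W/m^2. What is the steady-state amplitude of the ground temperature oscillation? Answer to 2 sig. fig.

4.9 K

Areal heat capacity C = ρ c_p D = 1471 × 764.3 × 2.677 = 3.01×10^6 J/(m²·K).
Angular frequency ω = 2π / T = 2π / 3.15×10^7 s = 1.99×10^-7 s⁻¹.
√((Cω)² + λ²) = √((0.600)² + 21.76²) = 21.8 W/(m²·K).
Amplitude A = F₀ / √((Cω)²+λ²) = 105.7 / 21.8 = 4.86 K.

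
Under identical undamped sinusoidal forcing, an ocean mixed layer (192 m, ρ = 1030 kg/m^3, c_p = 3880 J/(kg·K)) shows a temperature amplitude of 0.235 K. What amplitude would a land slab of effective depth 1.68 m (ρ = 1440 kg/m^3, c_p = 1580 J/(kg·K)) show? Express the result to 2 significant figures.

C_ocean = 7.67×10^8 J/(m²·K); C_land = 3.82×10^6 J/(m²·K).
A ∝ 1/C ⇒ A_land = A_ocean × C_ocean/C_land = 0.235 × 201 = 47.2 K.

47 K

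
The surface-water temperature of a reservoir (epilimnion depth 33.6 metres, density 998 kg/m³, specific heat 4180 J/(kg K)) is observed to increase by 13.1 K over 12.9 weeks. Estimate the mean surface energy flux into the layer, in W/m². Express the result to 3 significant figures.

235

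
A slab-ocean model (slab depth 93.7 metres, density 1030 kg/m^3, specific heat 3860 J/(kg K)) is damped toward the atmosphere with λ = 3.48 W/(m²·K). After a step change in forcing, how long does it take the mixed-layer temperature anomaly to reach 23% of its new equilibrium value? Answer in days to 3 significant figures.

324 days

Areal heat capacity C = ρ c_p D = 1030 × 3860 × 93.7 = 3.73×10^8 J m⁻² K⁻¹.
τ = C / λ = 3.73×10^8 / 3.48 = 1.07×10^8 s.
Fraction reached: 1 − e^(−t/τ) = 0.23 ⇒ t = −τ ln(1 − 0.23) = τ × 0.261.
t = 2.80×10^7 s = 324 days.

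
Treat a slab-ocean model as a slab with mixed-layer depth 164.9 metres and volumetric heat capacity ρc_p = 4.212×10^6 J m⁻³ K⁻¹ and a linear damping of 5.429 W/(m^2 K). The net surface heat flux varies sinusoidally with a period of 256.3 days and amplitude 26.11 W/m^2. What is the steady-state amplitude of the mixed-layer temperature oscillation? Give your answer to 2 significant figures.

0.13 K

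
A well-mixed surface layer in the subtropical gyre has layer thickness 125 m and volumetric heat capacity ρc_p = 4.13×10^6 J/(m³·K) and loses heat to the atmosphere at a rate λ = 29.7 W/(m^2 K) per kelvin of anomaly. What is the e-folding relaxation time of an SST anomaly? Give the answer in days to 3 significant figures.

201 days

Areal heat capacity C = ρc_p × D = 4.13×10^6 × 125 = 5.16×10^8 J/(m²·K).
Relaxation time τ = C / λ = 5.16×10^8 / 29.7 = 1.74×10^7 s.
In days: 1.74×10^7 s / (86400 s/day) = 201 days.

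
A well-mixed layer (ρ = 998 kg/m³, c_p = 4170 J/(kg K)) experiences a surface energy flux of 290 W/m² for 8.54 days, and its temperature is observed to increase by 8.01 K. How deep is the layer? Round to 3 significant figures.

Heat input Q = F Δt = 290 × 7.38×10^5 s = 2.14×10^8 J/m².
Required areal heat capacity C = Q / ΔT = 2.67×10^7 J/(m²·K).
Depth D = C / (ρ c_p) = 2.67×10^7 / (998 × 4170) = 6.42 m.

6.42 m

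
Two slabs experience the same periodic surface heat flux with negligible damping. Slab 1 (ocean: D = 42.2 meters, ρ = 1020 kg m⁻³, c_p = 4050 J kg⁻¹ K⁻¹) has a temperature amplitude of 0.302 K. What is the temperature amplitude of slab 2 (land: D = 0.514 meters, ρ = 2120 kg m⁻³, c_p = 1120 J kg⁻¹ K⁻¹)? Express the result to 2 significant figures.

C_ocean = 1.74×10^8 J/(m²·K); C_land = 1.22×10^6 J/(m²·K).
A ∝ 1/C ⇒ A_land = A_ocean × C_ocean/C_land = 0.302 × 143 = 43.1 K.

43 K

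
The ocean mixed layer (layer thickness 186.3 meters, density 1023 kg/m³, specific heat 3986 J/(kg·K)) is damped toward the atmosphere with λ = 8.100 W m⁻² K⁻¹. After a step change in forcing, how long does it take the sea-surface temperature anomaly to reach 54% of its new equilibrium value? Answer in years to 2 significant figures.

2.3 years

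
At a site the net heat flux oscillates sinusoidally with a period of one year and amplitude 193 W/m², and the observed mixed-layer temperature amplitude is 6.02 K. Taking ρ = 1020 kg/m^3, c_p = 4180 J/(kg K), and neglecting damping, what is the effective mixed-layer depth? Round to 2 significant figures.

38 m

ω = 2π / 3.15×10^7 s = 1.99×10^-7 s⁻¹.
Required C = F₀ / (A ω) = 193 / (6.02 × 1.99×10^-7) = 1.61×10^8 J/(m²·K).
D = C / (ρ c_p) = 1.61×10^8 / (1020 × 4180) = 37.7 m.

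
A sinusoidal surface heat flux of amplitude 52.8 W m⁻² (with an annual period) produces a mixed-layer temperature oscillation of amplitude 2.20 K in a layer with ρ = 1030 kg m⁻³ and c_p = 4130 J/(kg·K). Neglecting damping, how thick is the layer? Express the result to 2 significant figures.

ω = 2π / 3.15×10^7 s = 1.99×10^-7 s⁻¹.
Required C = F₀ / (A ω) = 52.8 / (2.20 × 1.99×10^-7) = 1.20×10^8 J/(m²·K).
D = C / (ρ c_p) = 1.20×10^8 / (1030 × 4130) = 28.3 m.

28 m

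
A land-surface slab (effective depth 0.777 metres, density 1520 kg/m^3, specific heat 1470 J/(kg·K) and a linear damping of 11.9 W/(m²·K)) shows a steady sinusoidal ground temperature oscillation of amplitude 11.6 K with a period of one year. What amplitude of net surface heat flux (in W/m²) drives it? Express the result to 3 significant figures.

Areal heat capacity C = ρ c_p D = 1520 × 1470 × 0.777 = 1.74×10^6 J/(m^2 K).
ω = 2π / 3.15×10^7 s = 1.99×10^-7 s⁻¹.
√((Cω)² + λ²) = √((0.346)² + 11.9²) = 11.9 W/(m²·K).
F₀ = A × √((Cω)²+λ²) = 11.6 × 11.9 = 138 W/m².

138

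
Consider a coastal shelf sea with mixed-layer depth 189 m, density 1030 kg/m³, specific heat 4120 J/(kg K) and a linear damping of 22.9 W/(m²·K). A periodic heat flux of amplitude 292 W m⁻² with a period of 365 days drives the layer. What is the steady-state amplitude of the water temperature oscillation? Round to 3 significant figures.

1.81 K

Areal heat capacity C = ρ c_p D = 1030 × 4120 × 189 = 8.02×10^8 J/(m^2 K).
Angular frequency ω = 2π / T = 2π / 3.15×10^7 s = 1.99×10^-7 s⁻¹.
√((Cω)² + λ²) = √((160)² + 22.9²) = 161 W/(m²·K).
Amplitude A = F₀ / √((Cω)²+λ²) = 292 / 161 = 1.81 K.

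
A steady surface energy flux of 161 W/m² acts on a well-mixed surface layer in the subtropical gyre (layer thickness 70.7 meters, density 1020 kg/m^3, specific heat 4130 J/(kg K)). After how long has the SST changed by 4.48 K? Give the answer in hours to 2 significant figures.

2300 hours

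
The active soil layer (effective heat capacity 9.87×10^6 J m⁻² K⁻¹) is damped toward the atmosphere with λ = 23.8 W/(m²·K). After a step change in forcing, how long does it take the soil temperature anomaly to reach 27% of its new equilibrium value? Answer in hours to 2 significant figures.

36 hours

Areal heat capacity C = 9.87×10^6 J m⁻² K⁻¹ (given).
τ = C / λ = 9.87×10^6 / 23.8 = 4.15×10^5 s.
Fraction reached: 1 − e^(−t/τ) = 0.27 ⇒ t = −τ ln(1 − 0.27) = τ × 0.315.
t = 1.31×10^5 s = 36.3 hours.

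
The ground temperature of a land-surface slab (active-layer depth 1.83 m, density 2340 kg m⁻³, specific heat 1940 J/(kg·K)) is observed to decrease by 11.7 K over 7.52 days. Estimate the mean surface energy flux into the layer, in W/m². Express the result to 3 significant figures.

Areal heat capacity C = ρ c_p D = 2340 × 1940 × 1.83 = 8.31×10^6 J/(m²·K).
Required heat per unit area: Q = C ΔT = 8.31×10^6 × -11.7 = -9.72×10^7 J/m².
Flux F = Q / Δt = -9.72×10^7 / 6.50×10^5 s = -150 W/m².

-150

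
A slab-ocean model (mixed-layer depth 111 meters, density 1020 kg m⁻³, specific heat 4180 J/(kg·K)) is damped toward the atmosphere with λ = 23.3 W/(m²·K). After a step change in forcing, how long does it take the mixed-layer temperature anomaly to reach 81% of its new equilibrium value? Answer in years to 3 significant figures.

1.07 years

Areal heat capacity C = ρ c_p D = 1020 × 4180 × 111 = 4.73×10^8 J m⁻² K⁻¹.
τ = C / λ = 4.73×10^8 / 23.3 = 2.03×10^7 s.
Fraction reached: 1 − e^(−t/τ) = 0.81 ⇒ t = −τ ln(1 − 0.81) = τ × 1.66.
t = 3.37×10^7 s = 1.07 years.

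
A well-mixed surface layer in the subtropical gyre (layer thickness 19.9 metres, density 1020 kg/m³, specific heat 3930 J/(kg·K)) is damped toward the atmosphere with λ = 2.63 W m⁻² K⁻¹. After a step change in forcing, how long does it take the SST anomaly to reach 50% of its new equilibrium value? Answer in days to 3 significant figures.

Areal heat capacity C = ρ c_p D = 1020 × 3930 × 19.9 = 7.98×10^7 J/(m²·K).
τ = C / λ = 7.98×10^7 / 2.63 = 3.03×10^7 s.
Fraction reached: 1 − e^(−t/τ) = 0.50 ⇒ t = −τ ln(1 − 0.50) = τ × 0.693.
t = 2.10×10^7 s = 243 days.

243 days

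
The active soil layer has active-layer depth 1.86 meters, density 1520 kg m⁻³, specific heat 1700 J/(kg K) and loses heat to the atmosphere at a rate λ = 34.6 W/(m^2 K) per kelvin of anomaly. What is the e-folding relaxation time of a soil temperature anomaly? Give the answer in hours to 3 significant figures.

Areal heat capacity C = ρ c_p D = 1520 × 1700 × 1.86 = 4.81×10^6 J/(m²·K).
Relaxation time τ = C / λ = 4.81×10^6 / 34.6 = 1.39×10^5 s.
In hours: 1.39×10^5 s / (3600 s/hour) = 38.6 hours.

38.6 hours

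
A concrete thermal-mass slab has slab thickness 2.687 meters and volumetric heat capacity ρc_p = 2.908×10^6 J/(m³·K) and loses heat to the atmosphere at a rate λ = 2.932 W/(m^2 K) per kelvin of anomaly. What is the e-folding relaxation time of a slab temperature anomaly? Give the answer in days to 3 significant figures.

30.8 days

Areal heat capacity C = ρc_p × D = 2.908×10^6 × 2.687 = 7.81×10^6 J m⁻² K⁻¹.
Relaxation time τ = C / λ = 7.81×10^6 / 2.932 = 2.67×10^6 s.
In days: 2.67×10^6 s / (86400 s/day) = 30.8 days.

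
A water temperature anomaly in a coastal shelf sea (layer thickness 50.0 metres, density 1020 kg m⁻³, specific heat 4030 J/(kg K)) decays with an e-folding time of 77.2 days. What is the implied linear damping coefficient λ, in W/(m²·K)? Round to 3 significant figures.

30.8

Areal heat capacity C = ρ c_p D = 1020 × 4030 × 50.0 = 2.06×10^8 J/(m²·K).
τ = 77.2 days = 6.67×10^6 s.
λ = C / τ = 2.06×10^8 / 6.67×10^6 = 30.8 W/(m²·K).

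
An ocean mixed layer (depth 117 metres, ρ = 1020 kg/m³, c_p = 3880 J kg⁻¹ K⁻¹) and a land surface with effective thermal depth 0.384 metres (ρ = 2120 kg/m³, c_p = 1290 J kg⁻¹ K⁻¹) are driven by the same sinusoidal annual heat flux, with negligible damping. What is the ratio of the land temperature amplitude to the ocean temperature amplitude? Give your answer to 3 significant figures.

C_ocean = 1020 × 3880 × 117 = 4.63×10^8 J/(m²·K).
C_land = 2120 × 1290 × 0.384 = 1.05×10^6 J/(m²·K).
Undamped amplitude ∝ 1/C, so A_land/A_ocean = C_ocean/C_land = 441.

441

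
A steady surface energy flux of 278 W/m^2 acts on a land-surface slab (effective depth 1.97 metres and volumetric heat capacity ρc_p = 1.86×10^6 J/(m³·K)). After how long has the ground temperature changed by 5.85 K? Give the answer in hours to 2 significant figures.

21 hours

Areal heat capacity C = ρc_p × D = 1.86×10^6 × 1.97 = 3.66×10^6 J/(m²·K).
Time required: Δt = C ΔT / F = 3.66×10^6 × 5.85 / 278 = 77100 s.
In hours: 77100 s / (3600 s/hour) = 21.4 hours.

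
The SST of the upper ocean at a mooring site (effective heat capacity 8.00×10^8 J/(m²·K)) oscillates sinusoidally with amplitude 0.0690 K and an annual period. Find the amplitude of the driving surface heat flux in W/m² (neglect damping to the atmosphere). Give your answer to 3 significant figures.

Areal heat capacity C = 8.00×10^8 J/(m²·K) (given).
ω = 2π / 3.15×10^7 s = 1.99×10^-7 s⁻¹.
Cω = 8.00×10^8 × 1.99×10^-7 = 159 W/(m²·K).
F₀ = A × Cω = 0.0690 × 159 = 11.0 W/m².

11.0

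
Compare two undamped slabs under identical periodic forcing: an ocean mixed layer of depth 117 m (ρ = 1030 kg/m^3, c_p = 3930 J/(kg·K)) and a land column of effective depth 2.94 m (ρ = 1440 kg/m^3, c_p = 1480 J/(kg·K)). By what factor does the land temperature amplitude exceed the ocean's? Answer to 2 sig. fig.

76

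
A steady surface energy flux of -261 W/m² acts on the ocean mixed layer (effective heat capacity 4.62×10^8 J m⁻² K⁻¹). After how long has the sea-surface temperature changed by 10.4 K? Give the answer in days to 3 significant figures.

213 days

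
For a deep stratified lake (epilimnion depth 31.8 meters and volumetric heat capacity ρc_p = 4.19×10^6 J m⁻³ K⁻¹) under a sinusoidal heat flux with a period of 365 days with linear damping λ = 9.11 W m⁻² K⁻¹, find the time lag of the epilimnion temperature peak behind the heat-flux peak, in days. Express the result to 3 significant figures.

72.0 days

Areal heat capacity C = ρc_p × D = 4.19×10^6 × 31.8 = 1.33×10^8 J/(m^2 K).
ω = 2π / 3.15×10^7 s = 1.99×10^-7 s⁻¹.
Phase lag φ = arctan(Cω/λ) = arctan(26.5/9.11) = 1.24 rad.
Time lag = φ / ω = 1.24 / 1.99×10^-7 = 6.22×10^6 s = 72.0 days.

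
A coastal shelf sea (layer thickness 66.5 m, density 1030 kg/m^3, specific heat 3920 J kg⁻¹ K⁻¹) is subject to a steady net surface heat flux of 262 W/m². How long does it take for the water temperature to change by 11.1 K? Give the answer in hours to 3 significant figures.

3160 hours

Areal heat capacity C = ρ c_p D = 1030 × 3920 × 66.5 = 2.69×10^8 J m⁻² K⁻¹.
Time required: Δt = C ΔT / F = 2.69×10^8 × 11.1 / 262 = 1.14×10^7 s.
In hours: 1.14×10^7 s / (3600 s/hour) = 3160 hours.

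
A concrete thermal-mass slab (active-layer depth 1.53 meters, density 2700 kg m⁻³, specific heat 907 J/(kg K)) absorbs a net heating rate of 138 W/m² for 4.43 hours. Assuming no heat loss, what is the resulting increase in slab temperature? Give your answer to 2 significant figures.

Areal heat capacity C = ρ c_p D = 2700 × 907 × 1.53 = 3.75×10^6 J/(m²·K).
Net heat input Q = F Δt = 138 × (4.43 hours × 3600 s/hour) = 2.20×10^6 J/m².
ΔT = Q / C = 2.20×10^6 / 3.75×10^6 = 0.587 K.

0.59 K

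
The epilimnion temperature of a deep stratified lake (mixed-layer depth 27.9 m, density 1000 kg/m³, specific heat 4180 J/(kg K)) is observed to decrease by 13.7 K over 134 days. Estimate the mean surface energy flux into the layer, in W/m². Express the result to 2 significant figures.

Areal heat capacity C = ρ c_p D = 1000 × 4180 × 27.9 = 1.17×10^8 J/(m²·K).
Required heat per unit area: Q = C ΔT = 1.17×10^8 × -13.7 = -1.60×10^9 J/m².
Flux F = Q / Δt = -1.60×10^9 / 1.16×10^7 s = -138 W/m².

-140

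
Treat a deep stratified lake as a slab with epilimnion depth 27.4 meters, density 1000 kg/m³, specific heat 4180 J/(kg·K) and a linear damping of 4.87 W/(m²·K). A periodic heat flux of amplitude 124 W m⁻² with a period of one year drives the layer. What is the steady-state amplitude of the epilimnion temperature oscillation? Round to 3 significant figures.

5.31 K

Areal heat capacity C = ρ c_p D = 1000 × 4180 × 27.4 = 1.15×10^8 J/(m²·K).
Angular frequency ω = 2π / T = 2π / 3.15×10^7 s = 1.99×10^-7 s⁻¹.
√((Cω)² + λ²) = √((22.8)² + 4.87²) = 23.3 W/(m²·K).
Amplitude A = F₀ / √((Cω)²+λ²) = 124 / 23.3 = 5.31 K.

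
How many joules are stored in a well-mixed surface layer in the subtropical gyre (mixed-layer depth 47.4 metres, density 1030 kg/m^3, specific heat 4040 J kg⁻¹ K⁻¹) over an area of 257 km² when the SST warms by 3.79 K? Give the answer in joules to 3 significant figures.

Areal heat capacity C = ρ c_p D = 1030 × 4040 × 47.4 = 1.97×10^8 J m⁻² K⁻¹.
Heat per unit area: q = C ΔT = 1.97×10^8 × 3.79 = 7.48×10^8 J/m².
Total heat: Q = q × A = 7.48×10^8 × (257 × 10⁶ m²) = 1.92×10^17 J.

1.92×10^17 J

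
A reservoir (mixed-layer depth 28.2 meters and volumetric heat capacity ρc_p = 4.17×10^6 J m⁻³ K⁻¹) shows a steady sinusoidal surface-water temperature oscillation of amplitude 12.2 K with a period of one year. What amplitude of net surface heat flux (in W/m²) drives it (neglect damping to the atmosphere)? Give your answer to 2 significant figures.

290

Areal heat capacity C = ρc_p × D = 4.17×10^6 × 28.2 = 1.18×10^8 J/(m²·K).
ω = 2π / 3.15×10^7 s = 1.99×10^-7 s⁻¹.
Cω = 1.18×10^8 × 1.99×10^-7 = 23.4 W/(m²·K).
F₀ = A × Cω = 12.2 × 23.4 = 286 W/m².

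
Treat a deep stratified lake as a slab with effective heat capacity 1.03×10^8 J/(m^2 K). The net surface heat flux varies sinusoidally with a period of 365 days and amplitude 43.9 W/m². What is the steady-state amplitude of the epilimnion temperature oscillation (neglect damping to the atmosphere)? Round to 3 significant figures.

2.14 K

Areal heat capacity C = 1.03×10^8 J/(m^2 K) (given).
Angular frequency ω = 2π / T = 2π / 3.15×10^7 s = 1.99×10^-7 s⁻¹.
Cω = 1.03×10^8 × 1.99×10^-7 = 20.5 W/(m²·K).
Amplitude A = F₀ / (Cω) = 43.9 / 20.5 = 2.14 K.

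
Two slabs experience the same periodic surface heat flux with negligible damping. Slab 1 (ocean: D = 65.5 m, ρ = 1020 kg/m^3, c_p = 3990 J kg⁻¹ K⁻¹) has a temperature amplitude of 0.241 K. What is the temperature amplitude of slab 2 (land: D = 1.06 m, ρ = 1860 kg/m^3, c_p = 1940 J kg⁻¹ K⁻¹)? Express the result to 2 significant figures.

C_ocean = 2.67×10^8 J/(m²·K); C_land = 3.82×10^6 J/(m²·K).
A ∝ 1/C ⇒ A_land = A_ocean × C_ocean/C_land = 0.241 × 69.7 = 16.8 K.

17 K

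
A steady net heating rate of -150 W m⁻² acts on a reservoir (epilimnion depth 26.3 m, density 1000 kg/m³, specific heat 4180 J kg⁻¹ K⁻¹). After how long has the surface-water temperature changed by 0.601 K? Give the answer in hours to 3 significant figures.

122 hours

Areal heat capacity C = ρ c_p D = 1000 × 4180 × 26.3 = 1.10×10^8 J/(m^2 K).
Time required: Δt = C ΔT / F = 1.10×10^8 × -0.601 / -150 = 4.40×10^5 s.
In hours: 4.40×10^5 s / (3600 s/hour) = 122 hours.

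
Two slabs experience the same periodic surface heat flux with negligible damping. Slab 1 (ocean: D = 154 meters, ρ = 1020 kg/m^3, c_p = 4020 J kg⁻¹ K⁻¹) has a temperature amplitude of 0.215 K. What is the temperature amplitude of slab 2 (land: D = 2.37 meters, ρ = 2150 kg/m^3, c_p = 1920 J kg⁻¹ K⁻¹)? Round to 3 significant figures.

C_ocean = 6.31×10^8 J/(m²·K); C_land = 9.78×10^6 J/(m²·K).
A ∝ 1/C ⇒ A_land = A_ocean × C_ocean/C_land = 0.215 × 64.5 = 13.9 K.

13.9 K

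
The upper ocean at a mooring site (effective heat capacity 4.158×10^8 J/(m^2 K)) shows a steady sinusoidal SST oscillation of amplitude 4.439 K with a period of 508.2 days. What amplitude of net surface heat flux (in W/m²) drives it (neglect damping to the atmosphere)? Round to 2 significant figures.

Areal heat capacity C = 4.158×10^8 J/(m^2 K) (given).
ω = 2π / 4.39×10^7 s = 1.43×10^-7 s⁻¹.
Cω = 4.16×10^8 × 1.43×10^-7 = 59.5 W/(m²·K).
F₀ = A × Cω = 4.439 × 59.5 = 264 W/m².

260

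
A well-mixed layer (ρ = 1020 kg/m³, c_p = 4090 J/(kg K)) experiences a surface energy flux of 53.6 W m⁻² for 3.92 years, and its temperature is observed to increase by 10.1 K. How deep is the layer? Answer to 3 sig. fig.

157 m

Heat input Q = F Δt = 53.6 × 1.24×10^8 s = 6.63×10^9 J/m².
Required areal heat capacity C = Q / ΔT = 6.56×10^8 J/(m²·K).
Depth D = C / (ρ c_p) = 6.56×10^8 / (1020 × 4090) = 157 m.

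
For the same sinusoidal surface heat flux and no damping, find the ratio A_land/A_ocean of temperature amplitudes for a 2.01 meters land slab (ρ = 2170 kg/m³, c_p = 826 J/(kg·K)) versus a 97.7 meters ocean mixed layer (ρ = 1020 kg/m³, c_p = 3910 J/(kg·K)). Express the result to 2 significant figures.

110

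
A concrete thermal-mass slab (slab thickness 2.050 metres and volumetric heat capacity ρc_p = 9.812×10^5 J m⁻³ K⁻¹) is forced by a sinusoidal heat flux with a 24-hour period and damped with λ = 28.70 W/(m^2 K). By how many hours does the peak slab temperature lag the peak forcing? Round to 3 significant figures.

5.26 hours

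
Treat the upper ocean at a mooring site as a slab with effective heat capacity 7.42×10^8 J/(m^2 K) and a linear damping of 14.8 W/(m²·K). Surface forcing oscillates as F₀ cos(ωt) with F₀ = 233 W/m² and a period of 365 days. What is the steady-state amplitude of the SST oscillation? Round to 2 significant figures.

1.6 K

Areal heat capacity C = 7.42×10^8 J/(m^2 K) (given).
Angular frequency ω = 2π / T = 2π / 3.15×10^7 s = 1.99×10^-7 s⁻¹.
√((Cω)² + λ²) = √((148)² + 14.8²) = 149 W/(m²·K).
Amplitude A = F₀ / √((Cω)²+λ²) = 233 / 149 = 1.57 K.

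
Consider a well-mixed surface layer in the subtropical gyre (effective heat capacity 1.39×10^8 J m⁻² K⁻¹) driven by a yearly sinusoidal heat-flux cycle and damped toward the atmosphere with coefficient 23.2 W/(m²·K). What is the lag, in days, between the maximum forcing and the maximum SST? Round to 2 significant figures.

Areal heat capacity C = 1.39×10^8 J m⁻² K⁻¹ (given).
ω = 2π / 3.15×10^7 s = 1.99×10^-7 s⁻¹.
Phase lag φ = arctan(Cω/λ) = arctan(27.7/23.2) = 0.873 rad.
Time lag = φ / ω = 0.873 / 1.99×10^-7 = 4.38×10^6 s = 50.7 days.

51 days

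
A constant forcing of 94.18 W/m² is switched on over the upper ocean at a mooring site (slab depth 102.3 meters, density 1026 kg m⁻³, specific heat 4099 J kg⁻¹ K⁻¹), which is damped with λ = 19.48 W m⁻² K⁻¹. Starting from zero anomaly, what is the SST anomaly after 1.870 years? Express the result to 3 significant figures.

4.50 K

Areal heat capacity C = ρ c_p D = 1026 × 4099 × 102.3 = 4.30×10^8 J m⁻² K⁻¹.
τ = C / λ = 4.30×10^8 / 19.48 = 2.21×10^7 s.
Equilibrium anomaly ΔT_eq = F / λ = 94.18 / 19.48 = 4.83 K.
t = 1.870 years = 5.90×10^7 s, so t/τ = 2.67.
ΔT(t) = ΔT_eq (1 − e^(−t/τ)) = 4.83 × (1 − e^−2.67) = 4.50 K.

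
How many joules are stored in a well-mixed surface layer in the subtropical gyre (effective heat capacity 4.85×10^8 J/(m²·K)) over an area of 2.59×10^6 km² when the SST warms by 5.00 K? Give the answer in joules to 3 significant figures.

Areal heat capacity C = 4.85×10^8 J/(m²·K) (given).
Heat per unit area: q = C ΔT = 4.85×10^8 × 5.00 = 2.42×10^9 J/m².
Total heat: Q = q × A = 2.42×10^9 × (2.59×10^6 × 10⁶ m²) = 6.28×10^21 J.

6.28×10^21 J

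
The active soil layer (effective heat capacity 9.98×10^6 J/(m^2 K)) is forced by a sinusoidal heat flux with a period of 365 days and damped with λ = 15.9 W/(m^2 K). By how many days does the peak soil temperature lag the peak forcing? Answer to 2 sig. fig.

Areal heat capacity C = 9.98×10^6 J/(m^2 K) (given).
ω = 2π / 3.15×10^7 s = 1.99×10^-7 s⁻¹.
Phase lag φ = arctan(Cω/λ) = arctan(1.99/15.9) = 0.124 rad.
Time lag = φ / ω = 0.124 / 1.99×10^-7 = 6.24×10^5 s = 7.23 days.

7.2 days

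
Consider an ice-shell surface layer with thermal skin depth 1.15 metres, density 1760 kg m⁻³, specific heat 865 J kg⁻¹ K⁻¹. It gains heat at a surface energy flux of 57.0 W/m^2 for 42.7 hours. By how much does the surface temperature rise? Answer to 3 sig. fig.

5.00 K

Areal heat capacity C = ρ c_p D = 1760 × 865 × 1.15 = 1.75×10^6 J/(m²·K).
Net heat input Q = F Δt = 57.0 × (42.7 hours × 3600 s/hour) = 8.76×10^6 J/m².
ΔT = Q / C = 8.76×10^6 / 1.75×10^6 = 5.00 K.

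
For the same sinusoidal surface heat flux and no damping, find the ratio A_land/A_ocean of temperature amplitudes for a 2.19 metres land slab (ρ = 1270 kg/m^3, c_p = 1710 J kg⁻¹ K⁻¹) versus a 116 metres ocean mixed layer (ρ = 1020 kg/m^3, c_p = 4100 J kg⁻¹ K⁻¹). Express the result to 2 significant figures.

100

C_ocean = 1020 × 4100 × 116 = 4.85×10^8 J/(m²·K).
C_land = 1270 × 1710 × 2.19 = 4.76×10^6 J/(m²·K).
Undamped amplitude ∝ 1/C, so A_land/A_ocean = C_ocean/C_land = 102.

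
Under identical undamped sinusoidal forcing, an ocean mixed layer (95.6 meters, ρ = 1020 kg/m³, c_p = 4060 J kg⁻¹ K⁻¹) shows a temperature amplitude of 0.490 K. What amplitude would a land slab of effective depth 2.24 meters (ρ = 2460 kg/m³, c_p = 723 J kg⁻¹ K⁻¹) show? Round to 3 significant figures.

48.7 K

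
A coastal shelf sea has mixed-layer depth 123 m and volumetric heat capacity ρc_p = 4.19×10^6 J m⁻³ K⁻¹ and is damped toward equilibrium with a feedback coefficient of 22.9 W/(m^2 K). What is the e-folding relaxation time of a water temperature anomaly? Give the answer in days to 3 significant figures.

Areal heat capacity C = ρc_p × D = 4.19×10^6 × 123 = 5.15×10^8 J m⁻² K⁻¹.
Relaxation time τ = C / λ = 5.15×10^8 / 22.9 = 2.25×10^7 s.
In days: 2.25×10^7 s / (86400 s/day) = 260 days.

260 days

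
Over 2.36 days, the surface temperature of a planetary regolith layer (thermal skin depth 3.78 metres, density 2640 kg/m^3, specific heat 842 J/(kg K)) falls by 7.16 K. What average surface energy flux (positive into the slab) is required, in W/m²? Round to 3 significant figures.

-295

Areal heat capacity C = ρ c_p D = 2640 × 842 × 3.78 = 8.40×10^6 J/(m^2 K).
Required heat per unit area: Q = C ΔT = 8.40×10^6 × -7.16 = -6.02×10^7 J/m².
Flux F = Q / Δt = -6.02×10^7 / 2.04×10^5 s = -295 W/m².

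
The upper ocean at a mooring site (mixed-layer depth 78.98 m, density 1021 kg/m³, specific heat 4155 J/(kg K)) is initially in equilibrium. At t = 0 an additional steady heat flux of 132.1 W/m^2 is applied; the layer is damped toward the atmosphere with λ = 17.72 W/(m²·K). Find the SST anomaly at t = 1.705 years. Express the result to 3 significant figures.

7.02 K

Areal heat capacity C = ρ c_p D = 1021 × 4155 × 78.98 = 3.35×10^8 J m⁻² K⁻¹.
τ = C / λ = 3.35×10^8 / 17.72 = 1.89×10^7 s.
Equilibrium anomaly ΔT_eq = F / λ = 132.1 / 17.72 = 7.45 K.
t = 1.705 years = 5.38×10^7 s, so t/τ = 2.85.
ΔT(t) = ΔT_eq (1 − e^(−t/τ)) = 7.45 × (1 − e^−2.85) = 7.02 K.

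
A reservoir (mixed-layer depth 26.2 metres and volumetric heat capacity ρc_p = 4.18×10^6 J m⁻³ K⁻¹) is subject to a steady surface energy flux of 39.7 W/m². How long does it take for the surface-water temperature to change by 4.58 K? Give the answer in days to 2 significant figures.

Areal heat capacity C = ρc_p × D = 4.18×10^6 × 26.2 = 1.10×10^8 J/(m^2 K).
Time required: Δt = C ΔT / F = 1.10×10^8 × 4.58 / 39.7 = 1.26×10^7 s.
In days: 1.26×10^7 s / (86400 s/day) = 146 days.

150 days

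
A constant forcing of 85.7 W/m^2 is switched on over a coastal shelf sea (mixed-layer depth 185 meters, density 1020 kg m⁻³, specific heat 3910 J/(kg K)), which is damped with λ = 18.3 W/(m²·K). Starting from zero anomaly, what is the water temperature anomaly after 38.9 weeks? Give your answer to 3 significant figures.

2.07 K

Areal heat capacity C = ρ c_p D = 1020 × 3910 × 185 = 7.38×10^8 J/(m^2 K).
τ = C / λ = 7.38×10^8 / 18.3 = 4.03×10^7 s.
Equilibrium anomaly ΔT_eq = F / λ = 85.7 / 18.3 = 4.68 K.
t = 38.9 weeks = 2.35×10^7 s, so t/τ = 0.584.
ΔT(t) = ΔT_eq (1 − e^(−t/τ)) = 4.68 × (1 − e^−0.584) = 2.07 K.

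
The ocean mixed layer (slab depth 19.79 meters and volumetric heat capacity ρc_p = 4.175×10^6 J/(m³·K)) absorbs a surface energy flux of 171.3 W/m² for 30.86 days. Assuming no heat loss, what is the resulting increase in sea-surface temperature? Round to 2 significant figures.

Areal heat capacity C = ρc_p × D = 4.175×10^6 × 19.79 = 8.26×10^7 J m⁻² K⁻¹.
Net heat input Q = F Δt = 171.3 × (30.86 days × 86400 s/day) = 4.57×10^8 J/m².
ΔT = Q / C = 4.57×10^8 / 8.26×10^7 = 5.53 K.

5.5 K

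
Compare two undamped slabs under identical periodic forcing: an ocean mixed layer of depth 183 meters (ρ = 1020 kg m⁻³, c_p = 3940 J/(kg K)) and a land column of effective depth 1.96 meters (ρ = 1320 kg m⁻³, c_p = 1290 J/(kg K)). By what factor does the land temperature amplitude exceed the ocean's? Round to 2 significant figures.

C_ocean = 1020 × 3940 × 183 = 7.35×10^8 J/(m²·K).
C_land = 1320 × 1290 × 1.96 = 3.34×10^6 J/(m²·K).
Undamped amplitude ∝ 1/C, so A_land/A_ocean = C_ocean/C_land = 220.

220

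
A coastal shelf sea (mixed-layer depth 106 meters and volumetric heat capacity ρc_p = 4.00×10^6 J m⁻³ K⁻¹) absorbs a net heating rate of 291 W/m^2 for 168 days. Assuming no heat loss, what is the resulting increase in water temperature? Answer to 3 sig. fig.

9.96 K

Areal heat capacity C = ρc_p × D = 4.00×10^6 × 106 = 4.24×10^8 J/(m^2 K).
Net heat input Q = F Δt = 291 × (168 days × 86400 s/day) = 4.22×10^9 J/m².
ΔT = Q / C = 4.22×10^9 / 4.24×10^8 = 9.96 K.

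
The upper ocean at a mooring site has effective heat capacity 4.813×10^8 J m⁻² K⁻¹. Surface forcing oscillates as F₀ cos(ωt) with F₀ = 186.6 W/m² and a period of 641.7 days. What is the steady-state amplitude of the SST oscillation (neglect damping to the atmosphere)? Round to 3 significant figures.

Areal heat capacity C = 4.813×10^8 J m⁻² K⁻¹ (given).
Angular frequency ω = 2π / T = 2π / 5.54×10^7 s = 1.13×10^-7 s⁻¹.
Cω = 4.81×10^8 × 1.13×10^-7 = 54.5 W/(m²·K).
Amplitude A = F₀ / (Cω) = 186.6 / 54.5 = 3.42 K.

3.42 K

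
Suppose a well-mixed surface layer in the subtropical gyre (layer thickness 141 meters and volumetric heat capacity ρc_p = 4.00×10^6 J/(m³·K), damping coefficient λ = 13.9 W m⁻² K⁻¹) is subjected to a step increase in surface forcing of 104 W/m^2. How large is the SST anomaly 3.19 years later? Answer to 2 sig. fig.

6.9 K

Areal heat capacity C = ρc_p × D = 4.00×10^6 × 141 = 5.64×10^8 J m⁻² K⁻¹.
τ = C / λ = 5.64×10^8 / 13.9 = 4.06×10^7 s.
Equilibrium anomaly ΔT_eq = F / λ = 104 / 13.9 = 7.48 K.
t = 3.19 years = 1.01×10^8 s, so t/τ = 2.48.
ΔT(t) = ΔT_eq (1 − e^(−t/τ)) = 7.48 × (1 − e^−2.48) = 6.86 K.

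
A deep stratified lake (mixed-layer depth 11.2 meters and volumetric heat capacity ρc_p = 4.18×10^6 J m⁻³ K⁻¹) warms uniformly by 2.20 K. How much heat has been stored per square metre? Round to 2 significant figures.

Areal heat capacity C = ρc_p × D = 4.18×10^6 × 11.2 = 4.68×10^7 J/(m²·K).
ΔQ = C ΔT = 4.68×10^7 × 2.20 = 1.03×10^8 J/m².

1.0×10^8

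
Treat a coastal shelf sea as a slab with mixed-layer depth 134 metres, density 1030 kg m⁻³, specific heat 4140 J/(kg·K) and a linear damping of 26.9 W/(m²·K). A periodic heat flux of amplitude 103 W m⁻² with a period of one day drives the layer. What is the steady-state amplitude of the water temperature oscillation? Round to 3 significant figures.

Areal heat capacity C = ρ c_p D = 1030 × 4140 × 134 = 5.71×10^8 J/(m²·K).
Angular frequency ω = 2π / T = 2π / 86400 s = 7.27×10^-5 s⁻¹.
√((Cω)² + λ²) = √((41600)² + 26.9²) = 41600 W/(m²·K).
Amplitude A = F₀ / √((Cω)²+λ²) = 103 / 41600 = 0.00248 K.

0.00248 K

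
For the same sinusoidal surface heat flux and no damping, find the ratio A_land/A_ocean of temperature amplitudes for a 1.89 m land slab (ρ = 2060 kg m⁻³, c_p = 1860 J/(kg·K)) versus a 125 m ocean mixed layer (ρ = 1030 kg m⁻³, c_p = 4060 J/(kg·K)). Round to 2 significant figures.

C_ocean = 1030 × 4060 × 125 = 5.23×10^8 J/(m²·K).
C_land = 2060 × 1860 × 1.89 = 7.24×10^6 J/(m²·K).
Undamped amplitude ∝ 1/C, so A_land/A_ocean = C_ocean/C_land = 72.2.

72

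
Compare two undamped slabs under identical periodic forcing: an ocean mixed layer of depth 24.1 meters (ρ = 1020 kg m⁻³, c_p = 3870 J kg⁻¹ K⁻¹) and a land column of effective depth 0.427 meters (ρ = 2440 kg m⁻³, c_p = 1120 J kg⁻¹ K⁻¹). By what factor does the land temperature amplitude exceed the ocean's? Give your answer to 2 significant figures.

82

C_ocean = 1020 × 3870 × 24.1 = 9.51×10^7 J/(m²·K).
C_land = 2440 × 1120 × 0.427 = 1.17×10^6 J/(m²·K).
Undamped amplitude ∝ 1/C, so A_land/A_ocean = C_ocean/C_land = 81.5.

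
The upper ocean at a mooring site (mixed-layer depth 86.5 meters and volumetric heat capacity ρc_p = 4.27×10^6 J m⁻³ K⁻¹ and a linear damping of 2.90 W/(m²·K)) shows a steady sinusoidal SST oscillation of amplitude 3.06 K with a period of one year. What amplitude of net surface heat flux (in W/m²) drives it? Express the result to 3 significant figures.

Areal heat capacity C = ρc_p × D = 4.27×10^6 × 86.5 = 3.69×10^8 J/(m²·K).
ω = 2π / 3.15×10^7 s = 1.99×10^-7 s⁻¹.
√((Cω)² + λ²) = √((73.6)² + 2.90²) = 73.6 W/(m²·K).
F₀ = A × √((Cω)²+λ²) = 3.06 × 73.6 = 225 W/m².

225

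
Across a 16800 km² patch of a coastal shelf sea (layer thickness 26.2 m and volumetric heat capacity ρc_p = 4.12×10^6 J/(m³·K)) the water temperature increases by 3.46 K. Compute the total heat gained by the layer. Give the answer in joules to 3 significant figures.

6.27×10^18 J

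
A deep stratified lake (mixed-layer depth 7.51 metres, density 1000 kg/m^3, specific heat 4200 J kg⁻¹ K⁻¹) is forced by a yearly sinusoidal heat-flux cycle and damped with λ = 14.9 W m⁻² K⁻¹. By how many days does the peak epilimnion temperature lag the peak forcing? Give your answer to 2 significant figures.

Areal heat capacity C = ρ c_p D = 1000 × 4200 × 7.51 = 3.15×10^7 J/(m²·K).
ω = 2π / 3.15×10^7 s = 1.99×10^-7 s⁻¹.
Phase lag φ = arctan(Cω/λ) = arctan(6.28/14.9) = 0.399 rad.
Time lag = φ / ω = 0.399 / 1.99×10^-7 = 2.00×10^6 s = 23.2 days.

23 days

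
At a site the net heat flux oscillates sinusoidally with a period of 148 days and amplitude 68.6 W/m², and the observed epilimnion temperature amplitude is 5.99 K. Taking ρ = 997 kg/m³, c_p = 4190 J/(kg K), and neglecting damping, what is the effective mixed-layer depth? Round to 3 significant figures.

5.58 m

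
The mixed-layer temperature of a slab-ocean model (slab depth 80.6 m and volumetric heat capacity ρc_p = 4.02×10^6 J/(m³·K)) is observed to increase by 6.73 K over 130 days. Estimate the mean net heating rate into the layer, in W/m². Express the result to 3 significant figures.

Areal heat capacity C = ρc_p × D = 4.02×10^6 × 80.6 = 3.24×10^8 J m⁻² K⁻¹.
Required heat per unit area: Q = C ΔT = 3.24×10^8 × 6.73 = 2.18×10^9 J/m².
Flux F = Q / Δt = 2.18×10^9 / 1.12×10^7 s = 194 W/m².

194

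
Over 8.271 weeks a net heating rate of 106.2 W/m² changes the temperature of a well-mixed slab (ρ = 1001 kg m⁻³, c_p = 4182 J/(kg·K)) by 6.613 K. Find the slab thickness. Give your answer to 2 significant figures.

19 m

Heat input Q = F Δt = 106.2 × 5.00×10^6 s = 5.31×10^8 J/m².
Required areal heat capacity C = Q / ΔT = 8.03×10^7 J/(m²·K).
Depth D = C / (ρ c_p) = 8.03×10^7 / (1001 × 4182) = 19.2 m.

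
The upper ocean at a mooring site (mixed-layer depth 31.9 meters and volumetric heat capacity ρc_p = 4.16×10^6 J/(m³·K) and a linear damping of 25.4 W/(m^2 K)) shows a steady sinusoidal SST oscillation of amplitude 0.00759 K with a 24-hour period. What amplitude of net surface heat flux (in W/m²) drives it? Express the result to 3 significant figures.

73.2

Areal heat capacity C = ρc_p × D = 4.16×10^6 × 31.9 = 1.33×10^8 J/(m²·K).
ω = 2π / 86400 s = 7.27×10^-5 s⁻¹.
√((Cω)² + λ²) = √((9650)² + 25.4²) = 9650 W/(m²·K).
F₀ = A × √((Cω)²+λ²) = 0.00759 × 9650 = 73.2 W/m².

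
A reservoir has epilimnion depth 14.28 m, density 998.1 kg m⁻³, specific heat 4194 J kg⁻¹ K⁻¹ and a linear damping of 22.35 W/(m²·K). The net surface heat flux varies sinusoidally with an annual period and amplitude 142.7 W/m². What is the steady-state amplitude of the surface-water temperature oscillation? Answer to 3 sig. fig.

5.63 K

Areal heat capacity C = ρ c_p D = 998.1 × 4194 × 14.28 = 5.98×10^7 J/(m²·K).
Angular frequency ω = 2π / T = 2π / 3.15×10^7 s = 1.99×10^-7 s⁻¹.
√((Cω)² + λ²) = √((11.9)² + 22.35²) = 25.3 W/(m²·K).
Amplitude A = F₀ / √((Cω)²+λ²) = 142.7 / 25.3 = 5.63 K.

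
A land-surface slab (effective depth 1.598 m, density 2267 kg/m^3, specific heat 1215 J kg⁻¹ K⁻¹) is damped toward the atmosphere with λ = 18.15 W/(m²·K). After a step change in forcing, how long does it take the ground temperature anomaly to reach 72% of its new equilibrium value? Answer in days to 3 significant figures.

3.57 days

Areal heat capacity C = ρ c_p D = 2267 × 1215 × 1.598 = 4.40×10^6 J/(m²·K).
τ = C / λ = 4.40×10^6 / 18.15 = 2.43×10^5 s.
Fraction reached: 1 − e^(−t/τ) = 0.72 ⇒ t = −τ ln(1 − 0.72) = τ × 1.27.
t = 3.09×10^5 s = 3.57 days.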